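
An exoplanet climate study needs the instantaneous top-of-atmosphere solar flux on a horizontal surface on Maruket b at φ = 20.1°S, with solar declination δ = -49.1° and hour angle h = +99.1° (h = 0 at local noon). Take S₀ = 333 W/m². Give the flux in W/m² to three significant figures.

cos θ_z = sin φ sin δ + cos φ cos δ cos h = 0.259756 + -0.097246 = 0.162510.
Flux = S₀ · cos θ_z = 333 × 0.162510 = 54.12 W/m².

54.1 W/m²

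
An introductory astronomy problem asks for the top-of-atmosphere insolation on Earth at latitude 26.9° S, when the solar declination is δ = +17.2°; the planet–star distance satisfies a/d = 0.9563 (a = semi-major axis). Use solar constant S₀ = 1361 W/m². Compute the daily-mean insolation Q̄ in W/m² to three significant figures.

Q̄ ≈ 258 W/m²

cos H₀ = −tan(-26.9°) tan(+17.200°) = 0.1570, H₀ = 1.4131 rad.
Bracket: H₀ sin φ sin δ + cos φ cos δ sin H₀ = 1.4131×-0.45243×0.29571 + 0.89180×0.95528×0.98759 = -0.189056 + 0.841346 = 0.652290.
Inverse-square distance factor (a/d)² = 0.9563² = 0.914510.
Q̄ = (S₀/π) × 0.914510 × [bracket] = (1361/π) × 0.914510 × 0.652290 = 258.4 W/m².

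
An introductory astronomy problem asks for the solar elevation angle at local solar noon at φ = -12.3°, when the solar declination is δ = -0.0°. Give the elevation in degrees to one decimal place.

At local noon the hour angle is zero, so the zenith angle equals |φ − δ| = |-12.3° − (-0.000°)| = 12.300°.
Elevation = 90° − 12.300° = 77.7°.

77.7°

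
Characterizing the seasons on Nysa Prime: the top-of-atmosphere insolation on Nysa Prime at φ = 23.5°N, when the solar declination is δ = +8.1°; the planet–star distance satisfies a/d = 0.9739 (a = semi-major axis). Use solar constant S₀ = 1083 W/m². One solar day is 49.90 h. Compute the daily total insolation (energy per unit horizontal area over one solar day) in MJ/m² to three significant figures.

cos H₀ = −tan(+23.5°) tan(+8.100°) = -0.0619, H₀ = 1.6327 rad.
Bracket: H₀ sin φ sin δ + cos φ cos δ sin H₀ = 1.6327×0.39875×0.14090 + 0.91706×0.99002×0.99808 = 0.091731 + 0.906165 = 0.997896.
Inverse-square distance factor (a/d)² = 0.9739² = 0.948481.
Q̄ = (S₀/π) × 0.948481 × [bracket] = (1083/π) × 0.948481 × 0.997896 = 326.28 W/m².
Daily total = Q̄ × 49.90 h × 3600 s/h = 326.28 × 49.90 × 3600 / 10⁶ = 58.61 MJ/m².

58.6 MJ/m²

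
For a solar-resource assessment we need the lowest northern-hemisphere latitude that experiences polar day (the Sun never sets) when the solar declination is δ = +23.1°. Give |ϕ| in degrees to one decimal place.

|ϕ| = 66.9°

Polar day requires cos h₀ = −tan ϕ tan δ ≤ −1, i.e. tan ϕ tan δ ≥ 1.
The boundary is |tan ϕ| · |tan δ| = 1, so |ϕ| = 90° − |δ| = 90° − 23.1° = 66.9° in the northern hemisphere.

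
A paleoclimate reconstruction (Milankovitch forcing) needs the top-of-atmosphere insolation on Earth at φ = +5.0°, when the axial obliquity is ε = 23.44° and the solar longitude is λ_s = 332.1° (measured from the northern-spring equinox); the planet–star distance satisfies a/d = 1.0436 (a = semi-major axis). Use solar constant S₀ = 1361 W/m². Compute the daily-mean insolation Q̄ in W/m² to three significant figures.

Solar declination: sin δ = sin ε · sin λ_s = sin 23.44° × sin 332.1° = -0.18614, so δ = -10.727°.
cos H₀ = −tan(+5.0°) tan(-10.727°) = 0.0166, H₀ = 1.5542 rad.
Bracket: H₀ sin φ sin δ + cos φ cos δ sin H₀ = 1.5542×0.08716×-0.18614 + 0.99619×0.98252×0.99986 = -0.025215 + 0.978640 = 0.953425.
Inverse-square distance factor (a/d)² = 1.0436² = 1.089101.
Q̄ = (S₀/π) × 1.089101 × [bracket] = (1361/π) × 1.089101 × 0.953425 = 449.8 W/m².

Q̄ ≈ 450 W/m²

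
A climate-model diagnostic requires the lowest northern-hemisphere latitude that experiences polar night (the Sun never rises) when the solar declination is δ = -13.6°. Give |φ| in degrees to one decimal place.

|φ| = 76.4°

Polar night requires cos H₀ = −tan φ tan δ ≥ 1, i.e. tan φ tan δ ≤ −1.
The boundary is |tan φ| · |tan δ| = 1, so |φ| = 90° − |δ| = 90° − 13.6° = 76.4° in the northern hemisphere.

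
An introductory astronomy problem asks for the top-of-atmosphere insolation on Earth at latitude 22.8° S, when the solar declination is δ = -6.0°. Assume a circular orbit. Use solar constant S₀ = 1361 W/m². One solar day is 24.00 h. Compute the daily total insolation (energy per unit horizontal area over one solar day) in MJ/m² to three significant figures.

cos H₀ = −tan(-22.8°) tan(-6.000°) = -0.0442, H₀ = 1.6150 rad.
Bracket: H₀ sin φ sin δ + cos φ cos δ sin H₀ = 1.6150×-0.38752×-0.10453 + 0.92186×0.99452×0.99902 = 0.065420 + 0.915910 = 0.981330.
Q̄ = (S₀/π) × [bracket] = (1361/π) × 0.981330 = 425.13 W/m².
Daily total = Q̄ × 24.00 h × 3600 s/h = 425.13 × 24.00 × 3600 / 10⁶ = 36.73 MJ/m².

36.7 MJ/m²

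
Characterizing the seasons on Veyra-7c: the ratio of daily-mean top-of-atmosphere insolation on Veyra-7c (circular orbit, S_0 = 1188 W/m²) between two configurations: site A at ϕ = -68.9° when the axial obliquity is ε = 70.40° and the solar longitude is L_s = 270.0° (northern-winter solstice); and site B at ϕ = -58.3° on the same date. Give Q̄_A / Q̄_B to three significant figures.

— Configuration A (ϕ=-68.9°):
Solar declination: sin δ = sin ε · sin L_s = sin 70.40° × sin 270.0° = -0.94206, so δ = -70.400°.
cos h₀ = −tan(-68.9°) tan(-70.400°) = -7.2779 ≤ −1 ⇒ polar day, h₀ = π.
Bracket: h₀ sin ϕ sin δ + cos ϕ cos δ sin h₀ = 3.1416×-0.93295×-0.94206 + 0.36000×0.33545×0.00000 = 2.761136 + 0.000000 = 2.761136.
Q̄ = (S_0/π) × [bracket] = (1188/π) × 2.761136 = 1044.1 W/m².
— Configuration B (ϕ=-58.3°):
cos h₀ = −tan(-58.3°) tan(-70.400°) = -4.5471 ≤ −1 ⇒ polar day, h₀ = π.
Bracket: h₀ sin ϕ sin δ + cos ϕ cos δ sin h₀ = 3.1416×-0.85081×-0.94206 + 0.52547×0.33545×0.00000 = 2.518037 + 0.000000 = 2.518037.
Q̄ = (S_0/π) × [bracket] = (1188/π) × 2.518037 = 952.20 W/m².
Ratio Q̄_A / Q̄_B = 1044.1 / 952.20 = 1.097.

Q̄_A / Q̄_B ≈ 1.10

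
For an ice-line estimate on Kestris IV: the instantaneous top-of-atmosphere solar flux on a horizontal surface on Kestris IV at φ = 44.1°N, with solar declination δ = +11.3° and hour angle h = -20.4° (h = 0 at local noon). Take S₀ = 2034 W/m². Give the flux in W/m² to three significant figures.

1.62e+03 W/m²

cos θ_z = sin φ sin δ + cos φ cos δ cos h = 0.136361 + 0.660039 = 0.796400.
Flux = S₀ · cos θ_z = 2034 × 0.796400 = 1620 W/m².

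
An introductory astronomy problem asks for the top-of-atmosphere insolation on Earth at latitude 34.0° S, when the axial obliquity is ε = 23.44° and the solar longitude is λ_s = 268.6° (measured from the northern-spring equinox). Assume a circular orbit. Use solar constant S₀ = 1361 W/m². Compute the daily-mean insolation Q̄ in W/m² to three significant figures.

Q̄ ≈ 495 W/m²

Solar declination: sin δ = sin ε · sin λ_s = sin 23.44° × sin 268.6° = -0.39767, so δ = -23.433°.
cos H₀ = −tan(-34.0°) tan(-23.433°) = -0.2923, H₀ = 1.8675 rad.
Bracket: H₀ sin φ sin δ + cos φ cos δ sin H₀ = 1.8675×-0.55919×-0.39767 + 0.82904×0.91753×0.95631 = 0.415282 + 0.727435 = 1.142717.
Q̄ = (S₀/π) × [bracket] = (1361/π) × 1.142717 = 495.0 W/m².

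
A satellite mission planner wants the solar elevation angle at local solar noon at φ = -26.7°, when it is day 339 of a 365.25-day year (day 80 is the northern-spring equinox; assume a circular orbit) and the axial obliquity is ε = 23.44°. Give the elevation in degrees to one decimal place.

Solar longitude: λ_s = 360° × (339 − 80)/365.25 = 255.277°.
sin δ = sin 23.44° × sin 255.277° = -0.38473, so δ = -22.627°.
At local noon the hour angle is zero, so the zenith angle equals |φ − δ| = |-26.7° − (-22.627°)| = 4.073°.
Elevation = 90° − 4.073° = 85.9°.

85.9°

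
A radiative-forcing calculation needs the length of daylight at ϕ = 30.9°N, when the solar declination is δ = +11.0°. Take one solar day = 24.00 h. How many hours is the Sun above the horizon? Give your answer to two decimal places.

cos h₀ = −tan ϕ · tan δ = −tan(+30.9°) × tan(+11.000°) = -0.1163, so h₀ = 1.6874 rad = 96.68°.
Daylight = 2h₀/(2π) × 24.00 h = (1.6874/π) × 24.00 = 12.89 h.

12.89 h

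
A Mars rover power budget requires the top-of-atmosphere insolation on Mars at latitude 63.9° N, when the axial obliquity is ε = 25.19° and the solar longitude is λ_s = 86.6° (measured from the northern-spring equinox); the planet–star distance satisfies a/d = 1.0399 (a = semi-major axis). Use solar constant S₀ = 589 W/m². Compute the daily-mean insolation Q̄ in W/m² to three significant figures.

Q̄ ≈ 244 W/m²

Solar declination: sin δ = sin ε · sin λ_s = sin 25.19° × sin 86.6° = 0.42487, so δ = +25.143°.
cos H₀ = −tan(+63.9°) tan(+25.143°) = -0.9580, H₀ = 2.8509 rad.
Bracket: H₀ sin φ sin δ + cos φ cos δ sin H₀ = 2.8509×0.89803×0.42487 + 0.43994×0.90525×0.28662 = 1.087750 + 0.114148 = 1.201898.
Inverse-square distance factor (a/d)² = 1.0399² = 1.081392.
Q̄ = (S₀/π) × 1.081392 × [bracket] = (589/π) × 1.081392 × 1.201898 = 243.7 W/m².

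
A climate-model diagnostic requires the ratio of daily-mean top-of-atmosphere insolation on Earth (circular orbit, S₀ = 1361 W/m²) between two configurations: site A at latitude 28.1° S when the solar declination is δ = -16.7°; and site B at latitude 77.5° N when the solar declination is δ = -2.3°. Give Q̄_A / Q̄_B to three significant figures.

— Configuration A (φ=-28.1°):
cos H₀ = −tan(-28.1°) tan(-16.700°) = -0.1602, H₀ = 1.7317 rad.
Bracket: H₀ sin φ sin δ + cos φ cos δ sin H₀ = 1.7317×-0.47101×-0.28736 + 0.88213×0.95782×0.98709 = 0.234385 + 0.834014 = 1.068399.
Q̄ = (S₀/π) × [bracket] = (1361/π) × 1.068399 = 462.85 W/m².
— Configuration B (φ=+77.5°):
cos H₀ = −tan(+77.5°) tan(-2.300°) = 0.1812, H₀ = 1.3886 rad.
Bracket: H₀ sin φ sin δ + cos φ cos δ sin H₀ = 1.3886×0.97630×-0.04013 + 0.21644×0.99919×0.98345 = -0.054404 + 0.212686 = 0.158282.
Q̄ = (S₀/π) × [bracket] = (1361/π) × 0.158282 = 68.571 W/m².
Ratio Q̄_A / Q̄_B = 462.85 / 68.571 = 6.750.

Q̄_A / Q̄_B ≈ 6.75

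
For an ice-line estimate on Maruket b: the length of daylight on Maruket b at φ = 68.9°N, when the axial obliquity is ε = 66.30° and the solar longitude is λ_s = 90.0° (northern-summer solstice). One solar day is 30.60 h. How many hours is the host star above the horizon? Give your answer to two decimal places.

Solar declination: sin δ = sin ε · sin λ_s = sin 66.30° × sin 90.0° = 0.91566, so δ = +66.300°.
Sunrise equation: cos H₀ = −tan φ · tan δ = -5.9037 ≤ −1, so the host star never sets (polar day) and H₀ = π.
Daylight = 2H₀/(2π) × 30.60 h = (3.1416/π) × 30.60 = 30.60 h.

30.60 h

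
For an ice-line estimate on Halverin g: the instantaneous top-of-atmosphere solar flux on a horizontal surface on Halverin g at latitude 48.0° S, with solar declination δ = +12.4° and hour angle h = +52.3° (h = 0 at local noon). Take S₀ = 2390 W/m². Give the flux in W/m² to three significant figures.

574 W/m²

cos θ_z = sin φ sin δ + cos φ cos δ cos h = -0.159579 + 0.399646 = 0.240067.
Flux = S₀ · cos θ_z = 2390 × 0.240067 = 573.8 W/m².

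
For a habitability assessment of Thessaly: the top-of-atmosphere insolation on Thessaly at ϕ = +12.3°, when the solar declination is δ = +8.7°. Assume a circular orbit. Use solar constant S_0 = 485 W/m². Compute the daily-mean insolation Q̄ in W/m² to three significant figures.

cos h₀ = −tan(+12.3°) tan(+8.700°) = -0.0334, h₀ = 1.6042 rad.
Bracket: h₀ sin ϕ sin δ + cos ϕ cos δ sin h₀ = 1.6042×0.21303×0.15126 + 0.97705×0.98849×0.99944 = 0.051692 + 0.965263 = 1.016955.
Q̄ = (S_0/π) × [bracket] = (485/π) × 1.016955 = 157.0 W/m².

Q̄ ≈ 157 W/m²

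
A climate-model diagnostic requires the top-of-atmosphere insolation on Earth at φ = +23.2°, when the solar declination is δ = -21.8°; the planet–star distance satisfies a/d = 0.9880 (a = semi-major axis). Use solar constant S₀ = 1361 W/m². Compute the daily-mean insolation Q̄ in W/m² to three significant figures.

cos H₀ = −tan(+23.2°) tan(-21.800°) = 0.1714, H₀ = 1.3985 rad.
Bracket: H₀ sin φ sin δ + cos φ cos δ sin H₀ = 1.3985×0.39394×-0.37137 + 0.91914×0.92849×0.98520 = -0.204597 + 0.840782 = 0.636185.
Inverse-square distance factor (a/d)² = 0.9880² = 0.976144.
Q̄ = (S₀/π) × 0.976144 × [bracket] = (1361/π) × 0.976144 × 0.636185 = 269.0 W/m².

Q̄ ≈ 269 W/m²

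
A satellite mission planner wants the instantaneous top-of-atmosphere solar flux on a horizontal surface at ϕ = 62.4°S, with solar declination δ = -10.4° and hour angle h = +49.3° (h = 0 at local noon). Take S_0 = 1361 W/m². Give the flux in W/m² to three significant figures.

622 W/m²

cos θ_z = sin ϕ sin δ + cos ϕ cos δ cos h = 0.159977 + 0.297151 = 0.457128.
Flux = S_0 · cos θ_z = 1361 × 0.457128 = 622.2 W/m².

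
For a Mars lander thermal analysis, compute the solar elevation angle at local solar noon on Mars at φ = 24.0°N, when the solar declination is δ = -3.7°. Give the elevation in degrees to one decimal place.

62.3°

At local noon the hour angle is zero, so the zenith angle equals |φ − δ| = |+24.0° − (-3.700°)| = 27.700°.
Elevation = 90° − 27.700° = 62.3°.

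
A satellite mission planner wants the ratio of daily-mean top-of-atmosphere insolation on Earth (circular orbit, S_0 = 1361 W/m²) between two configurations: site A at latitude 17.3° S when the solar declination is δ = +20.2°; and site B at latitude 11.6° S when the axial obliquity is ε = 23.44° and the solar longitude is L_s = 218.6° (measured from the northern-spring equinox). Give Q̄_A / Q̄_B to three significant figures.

Q̄_A / Q̄_B ≈ 0.720

— Configuration A (ϕ=-17.3°):
cos h₀ = −tan(-17.3°) tan(+20.200°) = 0.1146, h₀ = 1.4559 rad.
Bracket: h₀ sin ϕ sin δ + cos ϕ cos δ sin h₀ = 1.4559×-0.29737×0.34530 + 0.95476×0.93849×0.99341 = -0.149495 + 0.890128 = 0.740633.
Q̄ = (S_0/π) × [bracket] = (1361/π) × 0.740633 = 320.86 W/m².
— Configuration B (ϕ=-11.6°):
Solar declination: sin δ = sin ε · sin L_s = sin 23.44° × sin 218.6° = -0.24817, so δ = -14.369°.
cos h₀ = −tan(-11.6°) tan(-14.369°) = -0.0526, h₀ = 1.6234 rad.
Bracket: h₀ sin ϕ sin δ + cos ϕ cos δ sin h₀ = 1.6234×-0.20108×-0.24817 + 0.97958×0.96872×0.99862 = 0.081011 + 0.947629 = 1.028640.
Q̄ = (S_0/π) × [bracket] = (1361/π) × 1.028640 = 445.63 W/m².
Ratio Q̄_A / Q̄_B = 320.86 / 445.63 = 0.7200.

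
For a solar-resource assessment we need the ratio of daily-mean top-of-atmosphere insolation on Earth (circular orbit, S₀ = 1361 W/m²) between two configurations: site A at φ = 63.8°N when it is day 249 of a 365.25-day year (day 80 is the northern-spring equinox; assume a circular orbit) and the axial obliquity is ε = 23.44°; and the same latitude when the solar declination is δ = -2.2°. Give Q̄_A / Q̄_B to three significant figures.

Q̄_A / Q̄_B ≈ 1.49

— Configuration A (φ=+63.8°):
Solar longitude: λ_s = 360° × (249 − 80)/365.25 = 166.571°.
sin δ = sin 23.44° × sin 166.571° = 0.09238, so δ = +5.301°.
cos H₀ = −tan(+63.8°) tan(+5.301°) = -0.1886, H₀ = 1.7605 rad.
Bracket: H₀ sin φ sin δ + cos φ cos δ sin H₀ = 1.7605×0.89726×0.09238 + 0.44151×0.99572×0.98206 = 0.145926 + 0.431734 = 0.577660.
Q̄ = (S₀/π) × [bracket] = (1361/π) × 0.577660 = 250.25 W/m².
— Configuration B (φ=+63.8°):
cos H₀ = −tan(+63.8°) tan(-2.200°) = 0.0781, H₀ = 1.4926 rad.
Bracket: H₀ sin φ sin δ + cos φ cos δ sin H₀ = 1.4926×0.89726×-0.03839 + 0.44151×0.99926×0.99695 = -0.051414 + 0.439838 = 0.388424.
Q̄ = (S₀/π) × [bracket] = (1361/π) × 0.388424 = 168.27 W/m².
Ratio Q̄_A / Q̄_B = 250.25 / 168.27 = 1.487.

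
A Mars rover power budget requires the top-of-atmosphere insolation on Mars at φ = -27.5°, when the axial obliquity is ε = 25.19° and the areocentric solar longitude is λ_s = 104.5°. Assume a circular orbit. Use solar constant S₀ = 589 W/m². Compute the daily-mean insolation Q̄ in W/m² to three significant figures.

Q̄ ≈ 99.7 W/m²

sin δ = sin 25.19° × sin 104.5° = 0.41206, so δ = +24.335°.
cos H₀ = −tan(-27.5°) tan(+24.335°) = 0.2354, H₀ = 1.3331 rad.
Bracket: H₀ sin φ sin δ + cos φ cos δ sin H₀ = 1.3331×-0.46175×0.41206 + 0.88701×0.91115×0.97189 = -0.253647 + 0.785481 = 0.531834.
Q̄ = (S₀/π) × [bracket] = (589/π) × 0.531834 = 99.71 W/m².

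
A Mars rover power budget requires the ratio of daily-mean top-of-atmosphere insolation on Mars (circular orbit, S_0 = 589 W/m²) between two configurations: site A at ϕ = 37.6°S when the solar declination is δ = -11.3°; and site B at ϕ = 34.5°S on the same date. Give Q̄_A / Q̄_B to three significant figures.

— Configuration A (ϕ=-37.6°):
cos h₀ = −tan(-37.6°) tan(-11.300°) = -0.1539, h₀ = 1.7253 rad.
Bracket: h₀ sin ϕ sin δ + cos ϕ cos δ sin h₀ = 1.7253×-0.61015×-0.19595 + 0.79229×0.98061×0.98809 = 0.206275 + 0.767674 = 0.973949.
Q̄ = (S_0/π) × [bracket] = (589/π) × 0.973949 = 182.60 W/m².
— Configuration B (ϕ=-34.5°):
cos h₀ = −tan(-34.5°) tan(-11.300°) = -0.1373, h₀ = 1.7086 rad.
Bracket: h₀ sin ϕ sin δ + cos ϕ cos δ sin h₀ = 1.7086×-0.56641×-0.19595 + 0.82413×0.98061×0.99053 = 0.189634 + 0.800497 = 0.990131.
Q̄ = (S_0/π) × [bracket] = (589/π) × 0.990131 = 185.63 W/m².
Ratio Q̄_A / Q̄_B = 182.60 / 185.63 = 0.9837.

Q̄_A / Q̄_B ≈ 0.984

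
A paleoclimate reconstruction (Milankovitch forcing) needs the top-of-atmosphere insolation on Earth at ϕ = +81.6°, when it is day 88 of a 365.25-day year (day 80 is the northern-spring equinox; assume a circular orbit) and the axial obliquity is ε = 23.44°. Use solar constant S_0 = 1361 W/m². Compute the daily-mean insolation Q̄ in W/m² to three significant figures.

Solar longitude: L_s = 360° × (88 − 80)/365.25 = 7.885°.
sin δ = sin 23.44° × sin 7.885° = 0.05457, so δ = +3.128°.
cos h₀ = −tan(+81.6°) tan(+3.128°) = -0.3701, h₀ = 1.9499 rad.
Bracket: h₀ sin ϕ sin δ + cos ϕ cos δ sin h₀ = 1.9499×0.98927×0.05457 + 0.14608×0.99851×0.92899 = 0.105264 + 0.135505 = 0.240769.
Q̄ = (S_0/π) × [bracket] = (1361/π) × 0.240769 = 104.3 W/m².

Q̄ ≈ 104 W/m²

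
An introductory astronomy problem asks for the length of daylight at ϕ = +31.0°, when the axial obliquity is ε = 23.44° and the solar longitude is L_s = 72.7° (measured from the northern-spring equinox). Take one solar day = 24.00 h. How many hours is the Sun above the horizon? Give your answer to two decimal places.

Solar declination: sin δ = sin ε · sin L_s = sin 23.44° × sin 72.7° = 0.37979, so δ = +22.321°.
cos h₀ = −tan ϕ · tan δ = −tan(+31.0°) × tan(+22.321°) = -0.2467, so h₀ = 1.8201 rad = 104.28°.
Daylight = 2h₀/(2π) × 24.00 h = (1.8201/π) × 24.00 = 13.90 h.

13.90 h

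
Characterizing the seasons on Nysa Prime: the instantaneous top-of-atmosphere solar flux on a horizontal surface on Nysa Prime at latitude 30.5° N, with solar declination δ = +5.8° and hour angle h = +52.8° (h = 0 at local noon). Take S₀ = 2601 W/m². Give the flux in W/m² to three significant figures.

cos θ_z = sin φ sin δ + cos φ cos δ cos h = 0.051290 + 0.518273 = 0.569563.
Flux = S₀ · cos θ_z = 2601 × 0.569563 = 1481 W/m².

1.48e+03 W/m²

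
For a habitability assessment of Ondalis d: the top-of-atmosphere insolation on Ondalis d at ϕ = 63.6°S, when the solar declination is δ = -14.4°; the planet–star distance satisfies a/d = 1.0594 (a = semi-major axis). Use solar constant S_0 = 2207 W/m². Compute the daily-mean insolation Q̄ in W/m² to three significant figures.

Q̄ ≈ 662 W/m²

cos h₀ = −tan(-63.6°) tan(-14.400°) = -0.5172, h₀ = 2.1144 rad.
Bracket: h₀ sin ϕ sin δ + cos ϕ cos δ sin h₀ = 2.1144×-0.89571×-0.24869 + 0.44464×0.96858×0.85585 = 0.470991 + 0.368588 = 0.839579.
Inverse-square distance factor (a/d)² = 1.0594² = 1.122328.
Q̄ = (S_0/π) × 1.122328 × [bracket] = (2207/π) × 1.122328 × 0.839579 = 662.0 W/m².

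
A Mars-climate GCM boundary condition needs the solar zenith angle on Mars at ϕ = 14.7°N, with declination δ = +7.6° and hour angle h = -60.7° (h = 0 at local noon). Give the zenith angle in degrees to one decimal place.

cos θ_z = sin ϕ sin δ + cos ϕ cos δ cos h = 0.033561 + 0.469206 = 0.502767.
θ_z = arccos(0.502767) = 59.8°.

θ_z = 59.8°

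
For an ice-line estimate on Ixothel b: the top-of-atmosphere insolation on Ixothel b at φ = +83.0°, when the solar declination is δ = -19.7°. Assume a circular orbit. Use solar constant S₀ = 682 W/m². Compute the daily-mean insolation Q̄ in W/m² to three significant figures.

Q̄ ≈ 0.00 W/m²

cos H₀ = −tan(+83.0°) tan(-19.700°) = 2.9161 ≥ 1 ⇒ polar night, H₀ = 0 and Q̄ = 0.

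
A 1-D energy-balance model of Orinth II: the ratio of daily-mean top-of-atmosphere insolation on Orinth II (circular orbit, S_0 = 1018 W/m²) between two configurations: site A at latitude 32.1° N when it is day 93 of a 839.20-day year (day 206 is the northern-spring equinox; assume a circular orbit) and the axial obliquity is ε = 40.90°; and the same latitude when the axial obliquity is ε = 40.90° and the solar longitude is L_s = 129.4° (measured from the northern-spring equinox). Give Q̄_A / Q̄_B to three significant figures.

— Configuration A (ϕ=+32.1°):
Solar longitude: L_s = 360° × (93 − 206)/839.20 = -48.475°, i.e. -48.475° + 360° = 311.525°.
sin δ = sin 40.90° × sin 311.525° = -0.49018, so δ = -29.352°.
cos h₀ = −tan(+32.1°) tan(-29.352°) = 0.3528, h₀ = 1.2103 rad.
Bracket: h₀ sin ϕ sin δ + cos ϕ cos δ sin h₀ = 1.2103×0.53140×-0.49018 + 0.84712×0.87162×0.93571 = -0.315261 + 0.690897 = 0.375636.
Q̄ = (S_0/π) × [bracket] = (1018/π) × 0.375636 = 121.72 W/m².
— Configuration B (ϕ=+32.1°):
Solar declination: sin δ = sin ε · sin L_s = sin 40.90° × sin 129.4° = 0.50594, so δ = +30.394°.
cos h₀ = −tan(+32.1°) tan(+30.394°) = -0.3679, h₀ = 1.9476 rad.
Bracket: h₀ sin ϕ sin δ + cos ϕ cos δ sin h₀ = 1.9476×0.53140×0.50594 + 0.84712×0.86257×0.92985 = 0.523625 + 0.679442 = 1.203067.
Q̄ = (S_0/π) × [bracket] = (1018/π) × 1.203067 = 389.84 W/m².
Ratio Q̄_A / Q̄_B = 121.72 / 389.84 = 0.3122.

Q̄_A / Q̄_B ≈ 0.312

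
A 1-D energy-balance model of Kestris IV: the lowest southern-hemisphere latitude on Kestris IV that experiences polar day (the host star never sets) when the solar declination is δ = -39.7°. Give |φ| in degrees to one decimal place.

|φ| = 50.3°

Polar day requires cos H₀ = −tan φ tan δ ≤ −1, i.e. tan φ tan δ ≥ 1.
The boundary is |tan φ| · |tan δ| = 1, so |φ| = 90° − |δ| = 90° − 39.7° = 50.3° in the southern hemisphere.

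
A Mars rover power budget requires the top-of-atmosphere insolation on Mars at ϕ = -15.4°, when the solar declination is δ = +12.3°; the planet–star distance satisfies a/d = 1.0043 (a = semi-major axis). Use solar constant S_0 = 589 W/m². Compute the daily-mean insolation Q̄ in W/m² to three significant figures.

cos h₀ = −tan(-15.4°) tan(+12.300°) = 0.0601, h₀ = 1.5107 rad.
Bracket: h₀ sin ϕ sin δ + cos ϕ cos δ sin h₀ = 1.5107×-0.26556×0.21303 + 0.96410×0.97705×0.99819 = -0.085464 + 0.940269 = 0.854805.
Inverse-square distance factor (a/d)² = 1.0043² = 1.008618.
Q̄ = (S_0/π) × 1.008618 × [bracket] = (589/π) × 1.008618 × 0.854805 = 161.6 W/m².

Q̄ ≈ 162 W/m²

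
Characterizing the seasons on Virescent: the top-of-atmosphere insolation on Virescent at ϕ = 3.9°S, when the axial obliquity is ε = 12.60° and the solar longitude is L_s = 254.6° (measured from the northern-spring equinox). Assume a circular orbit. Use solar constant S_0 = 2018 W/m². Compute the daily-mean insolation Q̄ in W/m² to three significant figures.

Q̄ ≈ 641 W/m²

Solar declination: sin δ = sin ε · sin L_s = sin 12.60° × sin 254.6° = -0.21031, so δ = -12.141°.
cos h₀ = −tan(-3.9°) tan(-12.141°) = -0.0147, h₀ = 1.5855 rad.
Bracket: h₀ sin ϕ sin δ + cos ϕ cos δ sin h₀ = 1.5855×-0.06802×-0.21031 + 0.99768×0.97763×0.99989 = 0.022681 + 0.975255 = 0.997936.
Q̄ = (S_0/π) × [bracket] = (2018/π) × 0.997936 = 641.0 W/m².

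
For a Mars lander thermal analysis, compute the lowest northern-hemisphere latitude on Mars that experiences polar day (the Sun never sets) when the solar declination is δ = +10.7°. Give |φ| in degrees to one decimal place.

|φ| = 79.3°

Polar day requires cos H₀ = −tan φ tan δ ≤ −1, i.e. tan φ tan δ ≥ 1.
The boundary is |tan φ| · |tan δ| = 1, so |φ| = 90° − |δ| = 90° − 10.7° = 79.3° in the northern hemisphere.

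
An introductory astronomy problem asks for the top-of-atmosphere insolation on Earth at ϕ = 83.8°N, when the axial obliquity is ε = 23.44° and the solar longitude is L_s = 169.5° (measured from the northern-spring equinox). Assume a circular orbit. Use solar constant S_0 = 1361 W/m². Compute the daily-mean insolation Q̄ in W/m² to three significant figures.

Solar declination: sin δ = sin ε · sin L_s = sin 23.44° × sin 169.5° = 0.07249, so δ = +4.157°.
cos h₀ = −tan(+83.8°) tan(+4.157°) = -0.6691, h₀ = 2.3037 rad.
Bracket: h₀ sin ϕ sin δ + cos ϕ cos δ sin h₀ = 2.3037×0.99415×0.07249 + 0.10800×0.99737×0.74321 = 0.166018 + 0.080056 = 0.246074.
Q̄ = (S_0/π) × [bracket] = (1361/π) × 0.246074 = 106.6 W/m².

Q̄ ≈ 107 W/m²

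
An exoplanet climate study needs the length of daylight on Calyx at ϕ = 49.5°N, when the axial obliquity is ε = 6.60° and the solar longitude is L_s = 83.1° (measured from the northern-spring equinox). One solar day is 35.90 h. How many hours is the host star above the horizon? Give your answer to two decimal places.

19.49 h

Solar declination: sin δ = sin ε · sin L_s = sin 6.60° × sin 83.1° = 0.11410, so δ = +6.552°.
cos h₀ = −tan ϕ · tan δ = −tan(+49.5°) × tan(+6.552°) = -0.1345, so h₀ = 1.7057 rad = 97.73°.
Daylight = 2h₀/(2π) × 35.90 h = (1.7057/π) × 35.90 = 19.49 h.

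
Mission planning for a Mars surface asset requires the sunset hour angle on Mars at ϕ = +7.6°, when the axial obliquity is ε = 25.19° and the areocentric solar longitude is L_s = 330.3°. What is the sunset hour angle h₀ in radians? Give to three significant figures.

h₀ = 1.54 rad

sin δ = sin 25.19° × sin 330.3° = -0.21088, so δ = -12.174°.
cos h₀ = −tan ϕ · tan δ = −tan(+7.6°) × tan(-12.174°) = 0.0288, so h₀ = 1.5420 rad = 88.35°.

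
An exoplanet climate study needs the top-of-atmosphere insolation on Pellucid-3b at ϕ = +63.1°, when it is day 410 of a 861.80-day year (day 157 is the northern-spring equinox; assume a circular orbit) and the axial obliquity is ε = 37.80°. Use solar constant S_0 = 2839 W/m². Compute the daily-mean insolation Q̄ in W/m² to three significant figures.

Solar longitude: L_s = 360° × (410 − 157)/861.80 = 105.686°.
sin δ = sin 37.80° × sin 105.686° = 0.59008, so δ = +36.163°.
cos h₀ = −tan(+63.1°) tan(+36.163°) = -1.4407 ≤ −1 ⇒ polar day, h₀ = π.
Bracket: h₀ sin ϕ sin δ + cos ϕ cos δ sin h₀ = 3.1416×0.89180×0.59008 + 0.45243×0.80734×0.00000 = 1.653215 + 0.000000 = 1.653215.
Q̄ = (S_0/π) × [bracket] = (2839/π) × 1.653215 = 1494 W/m².

Q̄ ≈ 1.49e+03 W/m²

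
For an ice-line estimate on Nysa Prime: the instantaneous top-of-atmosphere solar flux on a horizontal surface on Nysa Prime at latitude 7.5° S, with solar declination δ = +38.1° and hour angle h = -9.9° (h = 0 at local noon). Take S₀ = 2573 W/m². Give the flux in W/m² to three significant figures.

1.77e+03 W/m²

cos θ_z = sin φ sin δ + cos φ cos δ cos h = -0.080539 + 0.768585 = 0.688046.
Flux = S₀ · cos θ_z = 2573 × 0.688046 = 1770 W/m².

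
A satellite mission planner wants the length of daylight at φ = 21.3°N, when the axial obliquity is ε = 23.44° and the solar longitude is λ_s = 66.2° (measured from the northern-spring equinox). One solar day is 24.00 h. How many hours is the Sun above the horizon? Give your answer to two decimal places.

Solar declination: sin δ = sin ε · sin λ_s = sin 23.44° × sin 66.2° = 0.36396, so δ = +21.344°.
cos H₀ = −tan φ · tan δ = −tan(+21.3°) × tan(+21.344°) = -0.1524, so H₀ = 1.7237 rad = 98.76°.
Daylight = 2H₀/(2π) × 24.00 h = (1.7237/π) × 24.00 = 13.17 h.

13.17 h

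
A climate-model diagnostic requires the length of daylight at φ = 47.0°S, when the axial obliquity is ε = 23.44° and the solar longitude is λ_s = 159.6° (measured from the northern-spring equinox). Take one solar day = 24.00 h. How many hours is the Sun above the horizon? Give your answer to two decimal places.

Solar declination: sin δ = sin ε · sin λ_s = sin 23.44° × sin 159.6° = 0.13866, so δ = +7.970°.
cos H₀ = −tan φ · tan δ = −tan(-47.0°) × tan(+7.970°) = 0.1501, so H₀ = 1.4201 rad = 81.36°.
Daylight = 2H₀/(2π) × 24.00 h = (1.4201/π) × 24.00 = 10.85 h.

10.85 h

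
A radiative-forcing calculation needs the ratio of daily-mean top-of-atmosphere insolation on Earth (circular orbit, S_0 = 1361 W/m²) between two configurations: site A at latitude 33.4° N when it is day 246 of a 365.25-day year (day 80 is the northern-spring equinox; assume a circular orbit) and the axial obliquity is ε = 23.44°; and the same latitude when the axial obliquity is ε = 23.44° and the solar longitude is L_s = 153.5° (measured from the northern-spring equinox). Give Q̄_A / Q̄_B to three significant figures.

— Configuration A (ϕ=+33.4°):
Solar longitude: L_s = 360° × (246 − 80)/365.25 = 163.614°.
sin δ = sin 23.44° × sin 163.614° = 0.11222, so δ = +6.443°.
cos h₀ = −tan(+33.4°) tan(+6.443°) = -0.0745, h₀ = 1.6453 rad.
Bracket: h₀ sin ϕ sin δ + cos ϕ cos δ sin h₀ = 1.6453×0.55048×0.11222 + 0.83485×0.99368×0.99722 = 0.101638 + 0.827268 = 0.928906.
Q̄ = (S_0/π) × [bracket] = (1361/π) × 0.928906 = 402.42 W/m².
— Configuration B (ϕ=+33.4°):
Solar declination: sin δ = sin ε · sin L_s = sin 23.44° × sin 153.5° = 0.17749, so δ = +10.224°.
cos h₀ = −tan(+33.4°) tan(+10.224°) = -0.1189, h₀ = 1.6900 rad.
Bracket: h₀ sin ϕ sin δ + cos ϕ cos δ sin h₀ = 1.6900×0.55048×0.17749 + 0.83485×0.98412×0.99290 = 0.165121 + 0.815759 = 0.980880.
Q̄ = (S_0/π) × [bracket] = (1361/π) × 0.980880 = 424.94 W/m².
Ratio Q̄_A / Q̄_B = 402.42 / 424.94 = 0.9470.

Q̄_A / Q̄_B ≈ 0.947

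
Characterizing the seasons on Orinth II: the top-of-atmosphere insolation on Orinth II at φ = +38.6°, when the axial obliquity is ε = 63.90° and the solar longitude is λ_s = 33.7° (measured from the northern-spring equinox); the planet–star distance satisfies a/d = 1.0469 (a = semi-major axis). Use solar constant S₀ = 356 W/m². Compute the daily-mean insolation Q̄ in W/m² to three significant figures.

Solar declination: sin δ = sin ε · sin λ_s = sin 63.90° × sin 33.7° = 0.49827, so δ = +29.885°.
cos H₀ = −tan(+38.6°) tan(+29.885°) = -0.4588, H₀ = 2.0474 rad.
Bracket: H₀ sin φ sin δ + cos φ cos δ sin H₀ = 2.0474×0.62388×0.49827 + 0.78152×0.86702×0.88856 = 0.636456 + 0.602082 = 1.238538.
Inverse-square distance factor (a/d)² = 1.0469² = 1.096000.
Q̄ = (S₀/π) × 1.096000 × [bracket] = (356/π) × 1.096000 × 1.238538 = 153.8 W/m².

Q̄ ≈ 154 W/m²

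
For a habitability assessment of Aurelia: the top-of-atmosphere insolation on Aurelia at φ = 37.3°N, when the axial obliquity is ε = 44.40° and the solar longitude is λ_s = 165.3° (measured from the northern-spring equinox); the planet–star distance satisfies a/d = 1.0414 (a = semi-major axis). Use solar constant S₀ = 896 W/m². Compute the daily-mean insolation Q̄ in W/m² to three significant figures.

Solar declination: sin δ = sin ε · sin λ_s = sin 44.40° × sin 165.3° = 0.17755, so δ = +10.227°.
cos H₀ = −tan(+37.3°) tan(+10.227°) = -0.1374, H₀ = 1.7087 rad.
Bracket: H₀ sin φ sin δ + cos φ cos δ sin H₀ = 1.7087×0.60599×0.17755 + 0.79547×0.98411×0.99051 = 0.183845 + 0.775401 = 0.959246.
Inverse-square distance factor (a/d)² = 1.0414² = 1.084514.
Q̄ = (S₀/π) × 1.084514 × [bracket] = (896/π) × 1.084514 × 0.959246 = 296.7 W/m².

Q̄ ≈ 297 W/m²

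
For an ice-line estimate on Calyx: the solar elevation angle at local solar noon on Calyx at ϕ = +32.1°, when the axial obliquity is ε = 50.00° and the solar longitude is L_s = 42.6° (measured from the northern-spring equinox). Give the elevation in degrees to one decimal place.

89.1°

Solar declination: sin δ = sin ε · sin L_s = sin 50.00° × sin 42.6° = 0.51852, so δ = +31.233°.
At local noon the hour angle is zero, so the zenith angle equals |ϕ − δ| = |+32.1° − (+31.233°)| = 0.867°.
Elevation = 90° − 0.867° = 89.1°.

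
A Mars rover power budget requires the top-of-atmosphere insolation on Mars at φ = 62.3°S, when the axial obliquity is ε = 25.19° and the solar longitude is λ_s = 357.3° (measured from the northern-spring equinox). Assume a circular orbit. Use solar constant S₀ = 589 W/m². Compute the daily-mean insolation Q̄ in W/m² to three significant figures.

Solar declination: sin δ = sin ε · sin λ_s = sin 25.19° × sin 357.3° = -0.02005, so δ = -1.149°.
cos H₀ = −tan(-62.3°) tan(-1.149°) = -0.0382, H₀ = 1.6090 rad.
Bracket: H₀ sin φ sin δ + cos φ cos δ sin H₀ = 1.6090×-0.88539×-0.02005 + 0.46484×0.99980×0.99927 = 0.028563 + 0.464408 = 0.492971.
Q̄ = (S₀/π) × [bracket] = (589/π) × 0.492971 = 92.42 W/m².

Q̄ ≈ 92.4 W/m²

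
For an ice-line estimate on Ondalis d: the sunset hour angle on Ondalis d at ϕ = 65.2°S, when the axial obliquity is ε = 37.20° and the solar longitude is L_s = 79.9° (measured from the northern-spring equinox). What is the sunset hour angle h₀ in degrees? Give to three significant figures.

Solar declination: sin δ = sin ε · sin L_s = sin 37.20° × sin 79.9° = 0.59523, so δ = +36.529°.
cos h₀ = −tan ϕ · tan δ = 1.6031 ≥ 1, so the host star never rises (polar night) and h₀ = 0.

h₀ = 0.00°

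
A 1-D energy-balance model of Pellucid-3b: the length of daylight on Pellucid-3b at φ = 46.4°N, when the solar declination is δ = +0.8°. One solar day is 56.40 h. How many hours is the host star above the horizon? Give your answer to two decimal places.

28.46 h

cos H₀ = −tan φ · tan δ = −tan(+46.4°) × tan(+0.800°) = -0.0147, so H₀ = 1.5855 rad = 90.84°.
Daylight = 2H₀/(2π) × 56.40 h = (1.5855/π) × 56.40 = 28.46 h.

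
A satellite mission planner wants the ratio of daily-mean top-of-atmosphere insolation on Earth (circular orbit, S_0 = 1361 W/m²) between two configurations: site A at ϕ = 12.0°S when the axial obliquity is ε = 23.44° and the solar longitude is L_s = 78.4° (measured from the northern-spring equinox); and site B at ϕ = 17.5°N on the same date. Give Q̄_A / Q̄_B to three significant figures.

— Configuration A (ϕ=-12.0°):
Solar declination: sin δ = sin ε · sin L_s = sin 23.44° × sin 78.4° = 0.38966, so δ = +22.934°.
cos h₀ = −tan(-12.0°) tan(+22.934°) = 0.0899, h₀ = 1.4807 rad.
Bracket: h₀ sin ϕ sin δ + cos ϕ cos δ sin h₀ = 1.4807×-0.20791×0.38966 + 0.97815×0.92096×0.99595 = -0.119958 + 0.897189 = 0.777231.
Q̄ = (S_0/π) × [bracket] = (1361/π) × 0.777231 = 336.71 W/m².
— Configuration B (ϕ=+17.5°):
cos h₀ = −tan(+17.5°) tan(+22.934°) = -0.1334, h₀ = 1.7046 rad.
Bracket: h₀ sin ϕ sin δ + cos ϕ cos δ sin h₀ = 1.7046×0.30071×0.38966 + 0.95372×0.92096×0.99106 = 0.199736 + 0.870486 = 1.070222.
Q̄ = (S_0/π) × [bracket] = (1361/π) × 1.070222 = 463.64 W/m².
Ratio Q̄_A / Q̄_B = 336.71 / 463.64 = 0.7262.

Q̄_A / Q̄_B ≈ 0.726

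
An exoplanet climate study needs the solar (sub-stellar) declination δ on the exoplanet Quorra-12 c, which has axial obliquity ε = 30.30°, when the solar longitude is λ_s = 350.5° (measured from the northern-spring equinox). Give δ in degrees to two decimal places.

δ = -4.78°

sin δ = sin ε · sin λ_s = sin 30.30° × sin 350.5° = -0.083271.
δ = arcsin(-0.083271) = -4.78°.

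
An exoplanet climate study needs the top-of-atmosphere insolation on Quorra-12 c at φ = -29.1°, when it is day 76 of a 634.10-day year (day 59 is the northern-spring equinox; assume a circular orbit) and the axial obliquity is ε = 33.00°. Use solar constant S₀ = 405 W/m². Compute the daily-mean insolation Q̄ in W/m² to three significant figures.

Solar longitude: λ_s = 360° × (76 − 59)/634.10 = 9.651°.
sin δ = sin 33.00° × sin 9.651° = 0.09131, so δ = +5.239°.
cos H₀ = −tan(-29.1°) tan(+5.239°) = 0.0510, H₀ = 1.5197 rad.
Bracket: H₀ sin φ sin δ + cos φ cos δ sin H₀ = 1.5197×-0.48634×0.09131 + 0.87377×0.99582×0.99870 = -0.067486 + 0.868986 = 0.801500.
Q̄ = (S₀/π) × [bracket] = (405/π) × 0.801500 = 103.3 W/m².

Q̄ ≈ 103 W/m²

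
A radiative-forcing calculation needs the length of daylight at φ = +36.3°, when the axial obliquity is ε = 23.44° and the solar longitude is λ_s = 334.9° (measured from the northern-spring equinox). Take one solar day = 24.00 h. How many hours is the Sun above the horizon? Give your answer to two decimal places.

11.04 h

Solar declination: sin δ = sin ε · sin λ_s = sin 23.44° × sin 334.9° = -0.16874, so δ = -9.715°.
cos H₀ = −tan φ · tan δ = −tan(+36.3°) × tan(-9.715°) = 0.1258, so H₀ = 1.4447 rad = 82.78°.
Daylight = 2H₀/(2π) × 24.00 h = (1.4447/π) × 24.00 = 11.04 h.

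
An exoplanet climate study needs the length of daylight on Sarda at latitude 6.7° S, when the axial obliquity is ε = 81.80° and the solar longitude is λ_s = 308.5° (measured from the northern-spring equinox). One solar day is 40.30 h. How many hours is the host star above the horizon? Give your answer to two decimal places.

22.00 h

Solar declination: sin δ = sin ε · sin λ_s = sin 81.80° × sin 308.5° = -0.77461, so δ = -50.769°.
cos H₀ = −tan φ · tan δ = −tan(-6.7°) × tan(-50.769°) = -0.1439, so H₀ = 1.7152 rad = 98.27°.
Daylight = 2H₀/(2π) × 40.30 h = (1.7152/π) × 40.30 = 22.00 h.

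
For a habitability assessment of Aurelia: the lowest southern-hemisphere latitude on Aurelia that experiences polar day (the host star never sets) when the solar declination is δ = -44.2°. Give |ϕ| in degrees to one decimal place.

|ϕ| = 45.8°

Polar day requires cos h₀ = −tan ϕ tan δ ≤ −1, i.e. tan ϕ tan δ ≥ 1.
The boundary is |tan ϕ| · |tan δ| = 1, so |ϕ| = 90° − |δ| = 90° − 44.2° = 45.8° in the southern hemisphere.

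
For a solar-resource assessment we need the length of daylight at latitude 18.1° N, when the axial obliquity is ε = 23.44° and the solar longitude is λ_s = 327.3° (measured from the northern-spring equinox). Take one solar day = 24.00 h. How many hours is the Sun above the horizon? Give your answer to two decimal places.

11.45 h

Solar declination: sin δ = sin ε · sin λ_s = sin 23.44° × sin 327.3° = -0.21490, so δ = -12.410°.
cos H₀ = −tan φ · tan δ = −tan(+18.1°) × tan(-12.410°) = 0.0719, so H₀ = 1.4988 rad = 85.88°.
Daylight = 2H₀/(2π) × 24.00 h = (1.4988/π) × 24.00 = 11.45 h.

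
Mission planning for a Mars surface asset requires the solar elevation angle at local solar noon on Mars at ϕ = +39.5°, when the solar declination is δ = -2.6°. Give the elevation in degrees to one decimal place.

47.9°

At local noon the hour angle is zero, so the zenith angle equals |ϕ − δ| = |+39.5° − (-2.600°)| = 42.100°.
Elevation = 90° − 42.100° = 47.9°.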